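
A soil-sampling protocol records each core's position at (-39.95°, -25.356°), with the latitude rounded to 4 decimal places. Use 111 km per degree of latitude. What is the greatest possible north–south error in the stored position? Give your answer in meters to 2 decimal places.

Rounding to 4 decimal places leaves the latitude within ±5e-05° of the true value.
Along the meridian that is 5e-05° × 111000 m/° = 5.55 m.

5.55 meters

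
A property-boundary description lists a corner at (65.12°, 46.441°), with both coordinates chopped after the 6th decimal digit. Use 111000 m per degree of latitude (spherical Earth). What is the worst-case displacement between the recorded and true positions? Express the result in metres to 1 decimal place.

0.1 metres

Truncating at 6 decimal places can drop up to a full unit in the last place, so each coordinate may be off by as much as 1e-06°.
North–south component: 1e-06° × 111000 = 0.111 m.
Longitude error → 1e-06 × 111000 × cos 65.12° = 1e-06 × 111000 × 0.4207 ≈ 0.0466998 m.
The two errors are perpendicular, so the maximum displacement is √(0.111² + 0.0466998²) ≈ 0.120424 m.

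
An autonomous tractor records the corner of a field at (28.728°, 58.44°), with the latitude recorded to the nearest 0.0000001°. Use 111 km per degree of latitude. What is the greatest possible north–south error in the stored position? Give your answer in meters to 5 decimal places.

Rounding to 7 decimal places leaves the latitude within ±5e-08° of the true value.
So the N–S error is at most 5e-08 × 111000 = 0.00555 m.

0.00555 meters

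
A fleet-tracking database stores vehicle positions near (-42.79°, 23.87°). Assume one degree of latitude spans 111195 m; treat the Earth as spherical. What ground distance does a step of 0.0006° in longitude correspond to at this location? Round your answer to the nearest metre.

49 metres

One degree of longitude here spans 111195 × cos 42.79° = 111195 × 0.7338 ≈ 81600.3 m; 0.0006° of that is 48.9602 m.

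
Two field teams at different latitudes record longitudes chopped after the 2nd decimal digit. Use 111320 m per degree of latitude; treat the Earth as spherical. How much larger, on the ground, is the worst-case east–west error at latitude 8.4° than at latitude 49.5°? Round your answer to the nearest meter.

378 meters

Truncating at 2 decimal places can drop up to a full unit in the last place, so the longitude may be off by as much as 0.01°.
At 8.4°: 0.01° × 111320 × cos 8.4° = 0.01 × 111320 × 0.9893 ≈ 1101.3 m.
At 49.5°: 0.01° × 111320 × cos 49.5° = 0.01 × 111320 × 0.6494 ≈ 722.97 m.
So the lower-latitude error exceeds the higher by 1101.3 − 722.97 = 378.29 m.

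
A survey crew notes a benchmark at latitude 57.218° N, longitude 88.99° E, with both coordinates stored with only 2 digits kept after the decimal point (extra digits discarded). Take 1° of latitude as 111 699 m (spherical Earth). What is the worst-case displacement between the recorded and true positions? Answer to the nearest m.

Truncating at 2 decimal places can drop up to a full unit in the last place, so each coordinate may be off by as much as 0.01°.
Latitude error → 0.01 × 111699 = 1116.99 m along the meridian.
East–west component at 57.218°: 0.01° × 111699 × cos 57.218° ≈ 0.01 × 60478.8 ≈ 604.788 m.
The two errors are perpendicular, so the maximum displacement is √(1116.99² + 604.788²) ≈ 1270.21 m.

1270 m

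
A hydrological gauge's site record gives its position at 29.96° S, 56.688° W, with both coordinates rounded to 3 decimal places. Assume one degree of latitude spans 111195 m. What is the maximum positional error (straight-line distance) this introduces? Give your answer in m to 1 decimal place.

Rounding to 3 decimal places leaves each coordinate within ±0.0005° of the true value.
N–S: 0.0005° × 111195 m/° = 55.5975 m.
Longitude error → 0.0005 × 111195 × cos 29.96° = 0.0005 × 111195 × 0.8664 ≈ 48.1682 m.
The two errors are perpendicular, so the maximum displacement is √(55.5975² + 48.1682²) ≈ 73.5613 m.

73.6 m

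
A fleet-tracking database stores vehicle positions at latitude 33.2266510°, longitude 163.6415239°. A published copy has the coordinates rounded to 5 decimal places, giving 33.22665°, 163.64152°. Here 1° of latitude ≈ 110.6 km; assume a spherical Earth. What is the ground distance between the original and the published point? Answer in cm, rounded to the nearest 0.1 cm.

The latitude changed by +0.0000010° and the longitude by +0.0000039°.
North–south shift: 0.0000010 × 110600 = 0.1106 m.
E–W at 33.2266°: 0.0000039° × 110600 × cos 33.2266° = 0.0000039 × 110600 × 0.8365 ≈ 0.36082 m.
Distance: √(0.1106² + 0.36082²) ≈ 0.37739 m.
That is 0.37739 m = 37.739 cm.

37.7 cm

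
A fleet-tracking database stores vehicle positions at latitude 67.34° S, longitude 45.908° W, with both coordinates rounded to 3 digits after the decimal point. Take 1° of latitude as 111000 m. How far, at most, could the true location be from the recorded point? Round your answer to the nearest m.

59 m

Rounding to 3 decimal places leaves each coordinate within ±0.0005° of the true value.
Latitude error → 0.0005 × 111000 = 55.5 m along the meridian.
East–west component at 67.34°: 0.0005° × 111000 × cos 67.34° ≈ 0.0005 × 42764.1 ≈ 21.382 m.
Worst case both components are at the extreme and orthogonal: √(55.5² + 21.382²) ≈ 59.4764 m.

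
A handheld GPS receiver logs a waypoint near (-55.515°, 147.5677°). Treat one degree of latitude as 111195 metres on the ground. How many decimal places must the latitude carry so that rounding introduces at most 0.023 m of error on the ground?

7

One degree of latitude covers 111195 m.
N decimal places → at most half a unit in the last place, 0.5 × 10⁻ᴺ° = 111195/2 × 10⁻ᴺ m.
Setting 55597.5 × 10⁻ᴺ ≤ 0.023 gives 10ᴺ ≥ 2.417e+06, i.e. N ≥ 6.38.
N = 6 would give 0.0556 m (too coarse); N = 7 gives 0.00556 m ≤ 0.023 m.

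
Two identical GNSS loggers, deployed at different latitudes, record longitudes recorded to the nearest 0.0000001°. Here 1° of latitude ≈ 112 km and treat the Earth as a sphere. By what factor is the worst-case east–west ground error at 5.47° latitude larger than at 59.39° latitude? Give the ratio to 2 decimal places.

1.95

Rounding to 7 decimal places leaves the longitude within ±5e-08° of the true value.
At 5.47°: 5e-08° × 112000 × cos 5.47° = 5e-08 × 112000 × 0.9954 ≈ 0.0055745 m.
At 59.39°: 5e-08° × 112000 × cos 59.39° = 5e-08 × 112000 × 0.5092 ≈ 0.0028515 m.
The ratio reduces to cos 5.47° / cos 59.39° = 0.9954/0.5092 ≈ 1.9550.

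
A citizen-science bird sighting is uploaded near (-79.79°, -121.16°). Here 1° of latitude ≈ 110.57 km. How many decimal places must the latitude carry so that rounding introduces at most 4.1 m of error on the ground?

5 decimal places

One degree of latitude covers 110570 m.
With N decimal places the half-ulp bound is 0.5·10⁻ᴺ°, or 0.5·10⁻ᴺ × 110570 m on the ground.
Setting 55285 × 10⁻ᴺ ≤ 4.1 gives 10ᴺ ≥ 1.348e+04, i.e. N ≥ 4.13.
N = 4 would give 5.53 m (too coarse); N = 5 gives 0.553 m ≤ 4.1 m.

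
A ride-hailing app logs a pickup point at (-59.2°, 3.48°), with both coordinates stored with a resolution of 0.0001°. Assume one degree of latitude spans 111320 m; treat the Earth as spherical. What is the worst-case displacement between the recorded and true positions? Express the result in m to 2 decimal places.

With a 0.0001° grid the true value lies within half a step, ±0.0001°/2 = ±5e-05°, of the stored one.
N–S: 5e-05° × 111320 m/° = 5.566 m.
Longitude error → 5e-05 × 111320 × cos 59.2° = 5e-05 × 111320 × 0.5120 ≈ 2.85003 m.
Combining orthogonally: (5.566² + 2.85003²)^½ ≈ 6.25324 m.

6.25 m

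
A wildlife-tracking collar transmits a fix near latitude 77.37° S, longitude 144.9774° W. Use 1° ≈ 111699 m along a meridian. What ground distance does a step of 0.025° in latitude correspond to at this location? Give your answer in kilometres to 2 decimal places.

0.025° × 111699 m/° = 2792.48 m.
That is 2792.48 m = 2.7925 km.

2.79 kilometres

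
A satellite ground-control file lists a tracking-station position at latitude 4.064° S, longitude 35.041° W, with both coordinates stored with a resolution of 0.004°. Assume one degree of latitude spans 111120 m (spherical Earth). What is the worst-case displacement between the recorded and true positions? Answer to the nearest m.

With a 0.004° grid the true value lies within half a step, ±0.004°/2 = ±0.002°, of the stored one.
Latitude error → 0.002 × 111120 = 222.24 m along the meridian.
East–west component at 4.064°: 0.002° × 111120 × cos 4.064° ≈ 0.002 × 110841 ≈ 221.681 m.
Combining orthogonally: (222.24² + 221.681²)^½ ≈ 313.9 m.

314 m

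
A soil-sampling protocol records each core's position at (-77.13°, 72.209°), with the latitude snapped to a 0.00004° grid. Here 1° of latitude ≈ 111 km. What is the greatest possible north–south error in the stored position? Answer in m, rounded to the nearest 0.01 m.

With a 0.00004° grid the true value lies within half a step, ±0.00004°/2 = ±2e-05°, of the stored one.
Along the meridian that is 2e-05° × 111000 m/° = 2.22 m.

2.22 m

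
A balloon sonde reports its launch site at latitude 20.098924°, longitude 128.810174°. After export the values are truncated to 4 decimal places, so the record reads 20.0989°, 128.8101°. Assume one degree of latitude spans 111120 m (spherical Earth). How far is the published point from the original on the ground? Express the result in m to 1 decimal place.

Δlat = 20.098924 − 20.0989 = +0.000024°; Δlon = 128.810174 − 128.8101 = +0.000074°.
North–south shift: 0.000024 × 111120 = 2.66688 m.
East–west at this latitude: 0.000074° × 111120 × cos 20.0989° ≈ 0.000074 × 104353 = 7.72211 m.
Hypotenuse of the two orthogonal shifts: √(2.66688² + 7.72211²) = 8.16966 m.

8.2 m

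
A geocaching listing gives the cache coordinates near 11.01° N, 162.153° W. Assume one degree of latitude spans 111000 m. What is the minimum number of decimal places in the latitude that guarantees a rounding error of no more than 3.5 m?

5 decimal places

One degree of latitude covers 111000 m.
With N decimal places the half-ulp bound is 0.5·10⁻ᴺ°, or 0.5·10⁻ᴺ × 111000 m on the ground.
Need 0.5 × 111000 × 10⁻ᴺ ≤ 3.5 → 10⁻ᴺ ≤ 6.306e-05, so N ≥ 4.20.
At 4 places the error can reach 5.55 m, but 5 places keeps it to 0.555 m.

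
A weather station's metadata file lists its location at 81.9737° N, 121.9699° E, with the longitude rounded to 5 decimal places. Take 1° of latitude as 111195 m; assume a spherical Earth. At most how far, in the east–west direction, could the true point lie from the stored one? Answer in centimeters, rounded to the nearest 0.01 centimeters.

Rounding to 5 decimal places leaves the longitude within ±5e-06° of the true value.
At latitude 81.9737° a degree of longitude spans 111195 m × cos 81.9737° = 111195 × 0.1396 ≈ 15525.9 m.
Maximum E–W displacement: 5e-06 × 15525.9 = 0.0776295 m.
That is 0.0776295 m = 7.7629 cm.

7.76 centimeters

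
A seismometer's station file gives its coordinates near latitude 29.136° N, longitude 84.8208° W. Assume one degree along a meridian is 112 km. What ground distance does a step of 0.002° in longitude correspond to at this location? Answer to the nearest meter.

196 meters

One degree of longitude here spans 112000 × cos 29.136° = 112000 × 0.8735 ≈ 97828.2 m; 0.002° of that is 195.656 m.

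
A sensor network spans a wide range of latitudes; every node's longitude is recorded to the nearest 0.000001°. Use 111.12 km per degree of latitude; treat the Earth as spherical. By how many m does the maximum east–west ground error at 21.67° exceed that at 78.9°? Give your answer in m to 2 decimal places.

Rounding to 6 decimal places leaves the longitude within ±5e-07° of the true value.
Error at 21.67° = 5e-07° × 111120 × cos 21.67° ≈ 0.05556 × 0.9293 = 0.051633 m.
Error at 78.9° = 5e-07° × 111120 × cos 78.9° ≈ 0.05556 × 0.1925 = 0.010697 m.
Difference: 0.051633 − 0.010697 = 0.040937 m.

0.04 m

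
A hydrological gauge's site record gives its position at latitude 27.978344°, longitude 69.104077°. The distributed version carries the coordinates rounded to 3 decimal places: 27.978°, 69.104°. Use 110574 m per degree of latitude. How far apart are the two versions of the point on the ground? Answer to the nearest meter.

Δlat = 27.978344 − 27.978 = +0.000344°; Δlon = 69.104077 − 69.104 = +0.000077°.
North–south shift: 0.000344 × 110574 = 38.0375 m.
E–W at 27.978°: 0.000077° × 110574 × cos 27.978° = 0.000077 × 110574 × 0.8831 ≈ 7.51912 m.
Combined displacement = (38.0375² + 7.51912²)^½ ≈ 38.7735 m.

39 meters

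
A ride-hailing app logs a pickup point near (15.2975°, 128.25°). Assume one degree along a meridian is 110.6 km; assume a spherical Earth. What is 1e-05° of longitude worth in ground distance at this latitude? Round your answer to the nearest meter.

1 meters

1e-05° of longitude at 15.2975° is 1e-05 × 110600 × cos 15.2975° ≈ 1e-05 × 106681 = 1.06681 m.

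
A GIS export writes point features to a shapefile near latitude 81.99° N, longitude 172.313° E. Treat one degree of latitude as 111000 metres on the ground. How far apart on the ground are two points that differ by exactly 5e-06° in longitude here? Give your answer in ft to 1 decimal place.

One degree of longitude here spans 111000 × cos 81.99° = 111000 × 0.1393 ≈ 15467.4 m; 5e-06° of that is 0.077337 m.
In feet: 0.077337 m ÷ 0.3048 ≈ 0.25373 ft.

0.3 ft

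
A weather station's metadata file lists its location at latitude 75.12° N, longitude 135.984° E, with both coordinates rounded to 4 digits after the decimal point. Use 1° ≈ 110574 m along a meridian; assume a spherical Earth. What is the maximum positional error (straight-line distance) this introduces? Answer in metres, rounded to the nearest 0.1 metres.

Rounding to 4 decimal places leaves each coordinate within ±5e-05° of the true value.
N–S: 5e-05° × 110574 m/° = 5.5287 m.
E–W at 75.12°: 5e-05° × 110574 × cos 75.12° = 5e-05 × 110574 × 0.2568 ≈ 1.41974 m.
The two errors are perpendicular, so the maximum displacement is √(5.5287² + 1.41974²) ≈ 5.70808 m.

5.7 metres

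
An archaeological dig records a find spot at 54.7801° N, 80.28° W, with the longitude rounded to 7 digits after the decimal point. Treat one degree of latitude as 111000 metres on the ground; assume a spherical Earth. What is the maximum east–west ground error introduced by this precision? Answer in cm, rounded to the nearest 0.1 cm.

Rounding to 7 decimal places leaves the longitude within ±5e-08° of the true value.
One degree of longitude at 54.7801° is 111000 × cos 54.7801° ≈ 111000 × 0.5767 = 64015.5 m.
East–west error: 5e-08° × 64015.5 m/° ≈ 0.00320077 m.
That is 0.00320077 m = 0.32008 cm.

0.3 cm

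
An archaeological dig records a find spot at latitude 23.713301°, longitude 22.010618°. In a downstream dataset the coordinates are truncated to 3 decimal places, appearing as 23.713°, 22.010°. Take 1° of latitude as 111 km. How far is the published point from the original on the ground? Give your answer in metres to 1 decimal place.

71.1 metres

The latitude changed by +0.000301° and the longitude by +0.000618°.
North–south shift: 0.000301 × 111000 = 33.411 m.
East–west at this latitude: 0.000618° × 111000 × cos 23.713° ≈ 0.000618 × 101628 = 62.8064 m.
Combined displacement = (33.411² + 62.8064²)^½ ≈ 71.1402 m.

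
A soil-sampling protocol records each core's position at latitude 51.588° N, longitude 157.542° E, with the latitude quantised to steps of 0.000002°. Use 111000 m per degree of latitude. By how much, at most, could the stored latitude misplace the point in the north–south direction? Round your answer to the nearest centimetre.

With a 0.000002° grid the true value lies within half a step, ±0.000002°/2 = ±1e-06°, of the stored one.
So the N–S error is at most 1e-06 × 111000 = 0.111 m.
That is 0.111 m = 11.1 cm.

11 centimetres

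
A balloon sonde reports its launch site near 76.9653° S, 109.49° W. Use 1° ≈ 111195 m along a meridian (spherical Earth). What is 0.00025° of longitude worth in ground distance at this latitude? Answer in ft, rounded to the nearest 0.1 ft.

20.6 ft

At 76.9653° a degree of longitude is 111195 × cos 76.9653° ≈ 25079 m, so 0.00025° corresponds to 6.26976 m.
In feet: 6.26976 m ÷ 0.3048 ≈ 20.57 ft.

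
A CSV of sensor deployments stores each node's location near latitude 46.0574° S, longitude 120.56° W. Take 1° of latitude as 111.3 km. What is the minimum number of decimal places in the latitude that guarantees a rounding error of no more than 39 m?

4 decimal places

One degree of latitude covers 111300 m.
Rounding to N decimal places gives at most 0.5 × 10⁻ᴺ degrees of error, i.e. 0.5 × 10⁻ᴺ × 111300 m.
Need 0.5 × 111300 × 10⁻ᴺ ≤ 39 → 10⁻ᴺ ≤ 7.008e-04, so N ≥ 3.15.
So 4 decimal places suffice (5.57 m); 3 would allow up to 55.6 m.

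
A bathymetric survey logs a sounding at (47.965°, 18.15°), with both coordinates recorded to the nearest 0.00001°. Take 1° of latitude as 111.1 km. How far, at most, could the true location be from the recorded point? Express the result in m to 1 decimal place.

Rounding to 5 decimal places leaves each coordinate within ±5e-06° of the true value.
North–south component: 5e-06° × 111100 = 0.5555 m.
East–west component at 47.965°: 5e-06° × 111100 × cos 47.965° ≈ 5e-06 × 74390.8 ≈ 0.371954 m.
The two errors are perpendicular, so the maximum displacement is √(0.5555² + 0.371954²) ≈ 0.668528 m.

0.7 m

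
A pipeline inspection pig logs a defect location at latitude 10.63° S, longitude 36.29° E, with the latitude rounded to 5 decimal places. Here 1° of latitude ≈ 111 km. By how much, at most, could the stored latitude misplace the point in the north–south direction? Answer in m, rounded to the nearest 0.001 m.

Rounding to 5 decimal places leaves the latitude within ±5e-06° of the true value.
So the N–S error is at most 5e-06 × 111000 = 0.555 m.

0.555 m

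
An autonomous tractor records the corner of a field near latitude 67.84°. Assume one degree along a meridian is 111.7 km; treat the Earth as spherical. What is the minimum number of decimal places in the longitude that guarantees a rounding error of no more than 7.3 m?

At 67.84° one degree of longitude covers 111700 × cos 67.84° ≈ 111700 × 0.3772 ≈ 42132.6 m.
With N decimal places the half-ulp bound is 0.5·10⁻ᴺ°, or 0.5·10⁻ᴺ × 42132.6 m on the ground.
Setting 21066.3 × 10⁻ᴺ ≤ 7.3 gives 10ᴺ ≥ 2886, i.e. N ≥ 3.46.
At 3 places the error can reach 21.1 m, but 4 places keeps it to 2.11 m.

4 decimal places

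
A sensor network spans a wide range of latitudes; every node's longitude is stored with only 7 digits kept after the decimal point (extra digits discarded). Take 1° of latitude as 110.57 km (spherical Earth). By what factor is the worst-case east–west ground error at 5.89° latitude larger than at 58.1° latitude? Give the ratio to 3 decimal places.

Truncating at 7 decimal places can drop up to a full unit in the last place, so the longitude may be off by as much as 1e-07°.
At 5.89°: 1e-07° × 110570 × cos 5.89° = 1e-07 × 110570 × 0.9947 ≈ 0.010999 m.
At 58.1°: 1e-07° × 110570 × cos 58.1° = 1e-07 × 110570 × 0.5284 ≈ 0.0058429 m.
The ratio reduces to cos 5.89° / cos 58.1° = 0.9947/0.5284 ≈ 1.8824.

1.882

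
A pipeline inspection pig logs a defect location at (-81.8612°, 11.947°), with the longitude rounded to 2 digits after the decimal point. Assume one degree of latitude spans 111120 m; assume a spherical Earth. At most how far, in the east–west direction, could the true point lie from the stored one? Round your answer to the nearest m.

Rounding to 2 decimal places leaves the longitude within ±0.005° of the true value.
At latitude 81.8612° a degree of longitude spans 111120 m × cos 81.8612° = 111120 × 0.1416 ≈ 15731.4 m.
So at most 0.005° × 15731.4 ≈ 78.6572 m east–west.

79 m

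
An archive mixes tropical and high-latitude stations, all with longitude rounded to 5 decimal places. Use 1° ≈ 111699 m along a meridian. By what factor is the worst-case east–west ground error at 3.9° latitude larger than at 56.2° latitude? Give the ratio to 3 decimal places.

Rounding to 5 decimal places leaves the longitude within ±5e-06° of the true value.
Error at 3.9° = 5e-06° × 111699 × cos 3.9° ≈ 0.5585 × 0.9977 = 0.5572 m.
Error at 56.2° = 5e-06° × 111699 × cos 56.2° ≈ 0.5585 × 0.5563 = 0.31069 m.
Ratio: 0.5572 / 0.31069 = cos 3.9° / cos 56.2° ≈ 1.7934.

1.793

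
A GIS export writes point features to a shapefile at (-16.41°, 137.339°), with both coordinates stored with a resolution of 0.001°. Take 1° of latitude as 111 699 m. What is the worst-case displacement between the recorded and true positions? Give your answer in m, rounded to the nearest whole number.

77 m

With a 0.001° grid the true value lies within half a step, ±0.001°/2 = ±0.0005°, of the stored one.
N–S: 0.0005° × 111699 m/° = 55.8495 m.
Longitude error → 0.0005 × 111699 × cos 16.41° = 0.0005 × 111699 × 0.9593 ≈ 53.5745 m.
The two errors are perpendicular, so the maximum displacement is √(55.8495² + 53.5745²) ≈ 77.3911 m.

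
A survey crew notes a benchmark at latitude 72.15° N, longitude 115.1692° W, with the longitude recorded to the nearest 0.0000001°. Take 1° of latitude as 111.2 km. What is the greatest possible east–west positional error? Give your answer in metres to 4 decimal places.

0.0017 metres

Rounding to 7 decimal places leaves the longitude within ±5e-08° of the true value.
At latitude 72.15° a degree of longitude spans 111200 m × cos 72.15° = 111200 × 0.3065 ≈ 34085.7 m.
Maximum E–W displacement: 5e-08 × 34085.7 = 0.00170428 m.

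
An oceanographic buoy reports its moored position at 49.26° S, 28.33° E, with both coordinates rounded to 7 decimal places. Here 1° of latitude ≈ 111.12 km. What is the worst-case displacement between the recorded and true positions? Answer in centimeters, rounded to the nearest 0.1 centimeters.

Rounding to 7 decimal places leaves each coordinate within ±5e-08° of the true value.
N–S: 5e-08° × 111120 m/° = 0.005556 m.
Longitude error → 5e-08 × 111120 × cos 49.26° = 5e-08 × 111120 × 0.6526 ≈ 0.003626 m.
Worst case both components are at the extreme and orthogonal: √(0.005556² + 0.003626²) ≈ 0.00663453 m.
That is 0.00663453 m = 0.66345 cm.

0.7 centimeters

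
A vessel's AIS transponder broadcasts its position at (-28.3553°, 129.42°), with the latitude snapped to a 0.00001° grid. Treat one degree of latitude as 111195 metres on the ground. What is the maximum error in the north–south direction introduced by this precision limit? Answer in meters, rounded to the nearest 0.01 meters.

With a 0.00001° grid the true value lies within half a step, ±0.00001°/2 = ±5e-06°, of the stored one.
North–south distance: 5e-06° × 111195 m/° = 0.555975 m.

0.56 meters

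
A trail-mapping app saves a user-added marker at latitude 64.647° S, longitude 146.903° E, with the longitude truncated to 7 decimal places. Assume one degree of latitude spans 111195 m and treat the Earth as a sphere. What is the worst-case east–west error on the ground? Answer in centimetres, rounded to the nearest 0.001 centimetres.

0.476 centimetres

Truncating at 7 decimal places can drop up to a full unit in the last place, so the longitude may be off by as much as 1e-07°.
Parallels shrink by cos φ, so at 64.647° a degree of longitude is 111195 × 0.4282 ≈ 47613 m.
Maximum E–W displacement: 1e-07 × 47613 = 0.0047613 m.
That is 0.0047613 m = 0.47613 cm.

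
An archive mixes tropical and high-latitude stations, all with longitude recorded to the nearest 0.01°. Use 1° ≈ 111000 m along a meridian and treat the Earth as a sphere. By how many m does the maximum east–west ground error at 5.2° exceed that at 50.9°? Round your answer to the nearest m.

Rounding to 2 decimal places leaves the longitude within ±0.005° of the true value.
At 5.2°: 0.005° × 111000 × cos 5.2° = 0.005 × 111000 × 0.9959 ≈ 552.72 m.
At 50.9°: 0.005° × 111000 × cos 50.9° = 0.005 × 111000 × 0.6307 ≈ 350.03 m.
So the lower-latitude error exceeds the higher by 552.72 − 350.03 = 202.69 m.

203 m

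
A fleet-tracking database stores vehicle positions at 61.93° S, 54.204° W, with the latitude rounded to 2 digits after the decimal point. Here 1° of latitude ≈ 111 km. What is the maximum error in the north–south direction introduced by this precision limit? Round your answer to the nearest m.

Rounding to 2 decimal places leaves the latitude within ±0.005° of the true value.
Along the meridian that is 0.005° × 111000 m/° = 555 m.

555 m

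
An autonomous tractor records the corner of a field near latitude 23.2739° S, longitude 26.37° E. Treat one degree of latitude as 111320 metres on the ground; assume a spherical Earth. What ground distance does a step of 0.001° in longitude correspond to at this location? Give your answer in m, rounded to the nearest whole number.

0.001° of longitude at 23.2739° is 0.001 × 111320 × cos 23.2739° ≈ 0.001 × 102261 = 102.261 m.

102 m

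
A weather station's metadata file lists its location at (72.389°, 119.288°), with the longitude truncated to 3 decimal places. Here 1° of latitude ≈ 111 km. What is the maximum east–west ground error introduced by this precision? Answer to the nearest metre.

Truncating at 3 decimal places can drop up to a full unit in the last place, so the longitude may be off by as much as 0.001°.
One degree of longitude at 72.389° is 111000 × cos 72.389° ≈ 111000 × 0.3026 = 33583.4 m.
East–west error: 0.001° × 33583.4 m/° ≈ 33.5834 m.

34 metres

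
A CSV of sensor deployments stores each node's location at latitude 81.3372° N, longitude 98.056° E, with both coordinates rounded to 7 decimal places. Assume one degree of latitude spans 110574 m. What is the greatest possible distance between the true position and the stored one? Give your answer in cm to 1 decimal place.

0.6 cm

Rounding to 7 decimal places leaves each coordinate within ±5e-08° of the true value.
N–S: 5e-08° × 110574 m/° = 0.0055287 m.
E–W at 81.3372°: 5e-08° × 110574 × cos 81.3372° = 5e-08 × 110574 × 0.1506 ≈ 0.000832727 m.
The two errors are perpendicular, so the maximum displacement is √(0.0055287² + 0.000832727²) ≈ 0.00559106 m.
That is 0.00559106 m = 0.55911 cm.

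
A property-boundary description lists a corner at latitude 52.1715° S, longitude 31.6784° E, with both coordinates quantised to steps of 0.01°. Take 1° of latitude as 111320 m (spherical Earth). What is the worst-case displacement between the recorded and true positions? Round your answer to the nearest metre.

653 metres

With a 0.01° grid the true value lies within half a step, ±0.01°/2 = ±0.005°, of the stored one.
Latitude error → 0.005 × 111320 = 556.6 m along the meridian.
Longitude error → 0.005 × 111320 × cos 52.1715° = 0.005 × 111320 × 0.6133 ≈ 341.363 m.
Worst case both components are at the extreme and orthogonal: √(556.6² + 341.363²) ≈ 652.941 m.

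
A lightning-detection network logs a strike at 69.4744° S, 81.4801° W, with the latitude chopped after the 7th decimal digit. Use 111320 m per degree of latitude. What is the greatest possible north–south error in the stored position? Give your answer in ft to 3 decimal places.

0.037 ft

Truncating at 7 decimal places can drop up to a full unit in the last place, so the latitude may be off by as much as 1e-07°.
Along the meridian that is 1e-07° × 111320 m/° = 0.011132 m.
In feet: 0.011132 m ÷ 0.3048 ≈ 0.036522 ft.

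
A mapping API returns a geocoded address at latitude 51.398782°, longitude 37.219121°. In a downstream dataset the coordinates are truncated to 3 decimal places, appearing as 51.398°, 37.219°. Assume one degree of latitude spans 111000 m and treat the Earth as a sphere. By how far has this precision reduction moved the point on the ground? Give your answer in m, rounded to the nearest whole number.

87 m

The latitude changed by +0.000782° and the longitude by +0.000121°.
North–south shift: 0.000782 × 111000 = 86.802 m.
E–W at 51.398°: 0.000121° × 111000 × cos 51.398° = 0.000121 × 111000 × 0.6239 ≈ 8.37969 m.
Distance: √(86.802² + 8.37969²) ≈ 87.2055 m.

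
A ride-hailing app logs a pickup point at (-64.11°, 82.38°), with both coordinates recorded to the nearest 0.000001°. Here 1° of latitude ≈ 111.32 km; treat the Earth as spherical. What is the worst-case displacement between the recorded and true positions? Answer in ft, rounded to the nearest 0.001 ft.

0.199 ft

Rounding to 6 decimal places leaves each coordinate within ±5e-07° of the true value.
Latitude error → 5e-07 × 111320 = 0.05566 m along the meridian.
E–W at 64.11°: 5e-07° × 111320 × cos 64.11° = 5e-07 × 111320 × 0.4366 ≈ 0.0243036 m.
Worst case both components are at the extreme and orthogonal: √(0.05566² + 0.0243036²) ≈ 0.0607347 m.
Converting: 0.0607347 m × 3.2808 ft/m ≈ 0.19926 ft.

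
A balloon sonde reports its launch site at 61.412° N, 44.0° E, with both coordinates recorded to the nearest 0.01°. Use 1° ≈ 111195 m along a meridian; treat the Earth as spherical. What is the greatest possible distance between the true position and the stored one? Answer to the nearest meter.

Rounding to 2 decimal places leaves each coordinate within ±0.005° of the true value.
N–S: 0.005° × 111195 m/° = 555.975 m.
E–W at 61.412°: 0.005° × 111195 × cos 61.412° = 0.005 × 111195 × 0.4785 ≈ 266.038 m.
The two errors are perpendicular, so the maximum displacement is √(555.975² + 266.038²) ≈ 616.348 m.

616 meters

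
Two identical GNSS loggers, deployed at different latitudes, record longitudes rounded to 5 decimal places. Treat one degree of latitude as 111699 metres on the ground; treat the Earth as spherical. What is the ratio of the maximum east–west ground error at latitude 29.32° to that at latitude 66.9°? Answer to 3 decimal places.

Rounding to 5 decimal places leaves the longitude within ±5e-06° of the true value.
At 29.32°: 5e-06° × 111699 × cos 29.32° = 5e-06 × 111699 × 0.8719 ≈ 0.48695 m.
Error at 66.9° = 5e-06° × 111699 × cos 66.9° ≈ 0.5585 × 0.3923 = 0.21912 m.
The ratio reduces to cos 29.32° / cos 66.9° = 0.8719/0.3923 ≈ 2.2223.

2.222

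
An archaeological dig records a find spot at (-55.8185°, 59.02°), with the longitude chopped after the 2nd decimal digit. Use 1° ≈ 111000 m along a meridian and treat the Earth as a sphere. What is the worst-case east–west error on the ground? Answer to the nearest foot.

Truncating at 2 decimal places can drop up to a full unit in the last place, so the longitude may be off by as much as 0.01°.
At latitude 55.8185° a degree of longitude spans 111000 m × cos 55.8185° = 111000 × 0.5618 ≈ 62361.6 m.
Maximum E–W displacement: 0.01 × 62361.6 = 623.616 m.
In feet: 623.616 m ÷ 0.3048 ≈ 2046 ft.

2046 feet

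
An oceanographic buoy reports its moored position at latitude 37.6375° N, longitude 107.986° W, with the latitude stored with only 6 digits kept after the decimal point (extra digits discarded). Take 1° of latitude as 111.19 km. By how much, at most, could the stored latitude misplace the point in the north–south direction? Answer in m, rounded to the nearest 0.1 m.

0.1 m

Truncating at 6 decimal places can drop up to a full unit in the last place, so the latitude may be off by as much as 1e-06°.
North–south distance: 1e-06° × 111190 m/° = 0.11119 m.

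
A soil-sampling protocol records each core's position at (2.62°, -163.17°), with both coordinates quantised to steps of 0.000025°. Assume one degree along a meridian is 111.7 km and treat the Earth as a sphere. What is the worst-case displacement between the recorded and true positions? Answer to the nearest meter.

With a 0.000025° grid the true value lies within half a step, ±0.000025°/2 = ±1.25e-05°, of the stored one.
Latitude error → 1.25e-05 × 111700 = 1.39625 m along the meridian.
E–W at 2.62°: 1.25e-05° × 111700 × cos 2.62° = 1.25e-05 × 111700 × 0.9990 ≈ 1.39479 m.
The two errors are perpendicular, so the maximum displacement is √(1.39625² + 1.39479²) ≈ 1.97356 m.

2 meters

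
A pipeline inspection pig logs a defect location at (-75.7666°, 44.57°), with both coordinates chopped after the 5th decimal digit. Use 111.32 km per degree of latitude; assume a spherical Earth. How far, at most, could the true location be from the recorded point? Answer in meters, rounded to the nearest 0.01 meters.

Truncating at 5 decimal places can drop up to a full unit in the last place, so each coordinate may be off by as much as 1e-05°.
North–south component: 1e-05° × 111320 = 1.1132 m.
E–W at 75.7666°: 1e-05° × 111320 × cos 75.7666° = 1e-05 × 111320 × 0.2459 ≈ 0.273705 m.
The two errors are perpendicular, so the maximum displacement is √(1.1132² + 0.273705²) ≈ 1.14635 m.

1.15 meters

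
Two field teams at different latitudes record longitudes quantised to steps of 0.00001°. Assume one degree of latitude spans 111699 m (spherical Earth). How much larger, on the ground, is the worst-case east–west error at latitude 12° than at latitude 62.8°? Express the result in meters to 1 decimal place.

With a 0.00001° grid the true value lies within half a step, ±0.00001°/2 = ±5e-06°, of the stored one.
At 12°: 5e-06° × 111699 × cos 12° = 5e-06 × 111699 × 0.9781 ≈ 0.54629 m.
Error at 62.8° = 5e-06° × 111699 × cos 62.8° ≈ 0.5585 × 0.4571 = 0.25529 m.
So the lower-latitude error exceeds the higher by 0.54629 − 0.25529 = 0.291 m.

0.3 meters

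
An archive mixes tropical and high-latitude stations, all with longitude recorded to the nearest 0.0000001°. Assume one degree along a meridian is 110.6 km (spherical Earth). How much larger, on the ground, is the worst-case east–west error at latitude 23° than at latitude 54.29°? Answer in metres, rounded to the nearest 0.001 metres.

0.002 metres

Rounding to 7 decimal places leaves the longitude within ±5e-08° of the true value.
At 23°: 5e-08° × 110600 × cos 23° = 5e-08 × 110600 × 0.9205 ≈ 0.0050904 m.
Error at 54.29° = 5e-08° × 110600 × cos 54.29° ≈ 0.00553 × 0.5837 = 0.0032278 m.
Difference: 0.0050904 − 0.0032278 = 0.0018626 m.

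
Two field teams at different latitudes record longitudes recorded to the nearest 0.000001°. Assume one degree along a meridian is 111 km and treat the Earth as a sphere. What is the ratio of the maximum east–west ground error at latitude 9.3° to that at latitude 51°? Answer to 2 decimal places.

1.57

Rounding to 6 decimal places leaves the longitude within ±5e-07° of the true value.
Error at 9.3° = 5e-07° × 111000 × cos 9.3° ≈ 0.0555 × 0.9869 = 0.05477 m.
Error at 51° = 5e-07° × 111000 × cos 51° ≈ 0.0555 × 0.6293 = 0.034927 m.
Ratio: 0.05477 / 0.034927 = cos 9.3° / cos 51° ≈ 1.5681.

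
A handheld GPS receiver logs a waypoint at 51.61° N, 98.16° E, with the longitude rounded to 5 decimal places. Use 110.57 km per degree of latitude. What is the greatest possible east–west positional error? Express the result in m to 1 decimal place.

Rounding to 5 decimal places leaves the longitude within ±5e-06° of the true value.
At latitude 51.61° a degree of longitude spans 110570 m × cos 51.61° = 110570 × 0.6210 ≈ 68665.2 m.
So at most 5e-06° × 68665.2 ≈ 0.343326 m east–west.

0.3 m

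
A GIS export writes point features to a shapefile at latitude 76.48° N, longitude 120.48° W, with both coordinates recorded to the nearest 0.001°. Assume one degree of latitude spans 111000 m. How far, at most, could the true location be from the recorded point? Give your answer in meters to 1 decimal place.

Rounding to 3 decimal places leaves each coordinate within ±0.0005° of the true value.
North–south component: 0.0005° × 111000 = 55.5 m.
Longitude error → 0.0005 × 111000 × cos 76.48° = 0.0005 × 111000 × 0.2338 ≈ 12.9751 m.
The two errors are perpendicular, so the maximum displacement is √(55.5² + 12.9751²) ≈ 56.9965 m.

57.0 meters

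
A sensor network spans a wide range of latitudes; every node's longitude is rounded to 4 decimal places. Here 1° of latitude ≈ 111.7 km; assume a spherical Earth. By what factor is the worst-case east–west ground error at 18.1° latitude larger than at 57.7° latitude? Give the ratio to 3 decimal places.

Rounding to 4 decimal places leaves the longitude within ±5e-05° of the true value.
Error at 18.1° = 5e-05° × 111700 × cos 18.1° ≈ 5.585 × 0.9505 = 5.3086 m.
Error at 57.7° = 5e-05° × 111700 × cos 57.7° ≈ 5.585 × 0.5344 = 2.9844 m.
Ratio: 5.3086 / 2.9844 = cos 18.1° / cos 57.7° ≈ 1.7788.

1.779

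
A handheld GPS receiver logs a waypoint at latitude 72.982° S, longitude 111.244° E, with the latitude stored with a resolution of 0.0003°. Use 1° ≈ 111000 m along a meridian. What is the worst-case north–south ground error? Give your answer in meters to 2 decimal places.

16.65 meters

With a 0.0003° grid the true value lies within half a step, ±0.0003°/2 = ±0.00015°, of the stored one.
Along the meridian that is 0.00015° × 111000 m/° = 16.65 m.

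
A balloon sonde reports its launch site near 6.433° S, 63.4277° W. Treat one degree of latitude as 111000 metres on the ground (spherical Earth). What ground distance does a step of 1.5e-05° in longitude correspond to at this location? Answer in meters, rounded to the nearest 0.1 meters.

1.5e-05° of longitude at 6.433° is 1.5e-05 × 111000 × cos 6.433° ≈ 1.5e-05 × 110301 = 1.65452 m.

1.7 meters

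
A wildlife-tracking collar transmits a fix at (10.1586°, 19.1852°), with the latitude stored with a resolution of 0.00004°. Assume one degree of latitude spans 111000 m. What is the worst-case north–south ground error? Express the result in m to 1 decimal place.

With a 0.00004° grid the true value lies within half a step, ±0.00004°/2 = ±2e-05°, of the stored one.
Along the meridian that is 2e-05° × 111000 m/° = 2.22 m.

2.2 m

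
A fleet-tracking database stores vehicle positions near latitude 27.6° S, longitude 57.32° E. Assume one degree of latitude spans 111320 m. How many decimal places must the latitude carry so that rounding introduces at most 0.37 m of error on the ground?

6 decimal places

One degree of latitude covers 111320 m.
With N decimal places the half-ulp bound is 0.5·10⁻ᴺ°, or 0.5·10⁻ᴺ × 111320 m on the ground.
Need 0.5 × 111320 × 10⁻ᴺ ≤ 0.37 → 10⁻ᴺ ≤ 6.648e-06, so N ≥ 5.18.
At 5 places the error can reach 0.557 m, but 6 places keeps it to 0.0557 m.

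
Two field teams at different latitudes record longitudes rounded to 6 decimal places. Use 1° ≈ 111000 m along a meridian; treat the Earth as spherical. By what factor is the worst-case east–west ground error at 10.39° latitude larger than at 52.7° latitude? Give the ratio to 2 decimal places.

Rounding to 6 decimal places leaves the longitude within ±5e-07° of the true value.
At 10.39°: 5e-07° × 111000 × cos 10.39° = 5e-07 × 111000 × 0.9836 ≈ 0.05459 m.
At 52.7°: 5e-07° × 111000 × cos 52.7° = 5e-07 × 111000 × 0.6060 ≈ 0.033632 m.
Ratio: 0.05459 / 0.033632 = cos 10.39° / cos 52.7° ≈ 1.6231.

1.62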